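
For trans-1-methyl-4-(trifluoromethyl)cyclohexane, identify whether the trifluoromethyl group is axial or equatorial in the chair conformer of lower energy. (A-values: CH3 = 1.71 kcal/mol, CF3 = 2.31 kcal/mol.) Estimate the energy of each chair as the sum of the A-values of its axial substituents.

C1 and C4 have opposite parity, so for the trans isomer the two substituents are e,e in one chair and a,a in the other.
Chair I (methyl axial, trifluoromethyl axial): E = 4.02 kcal/mol.
Chair II (methyl equatorial, trifluoromethyl equatorial): E = 0.00 kcal/mol.
Chair II is the more stable (lower-energy) conformer, and in that chair the trifluoromethyl group is equatorial.

equatorial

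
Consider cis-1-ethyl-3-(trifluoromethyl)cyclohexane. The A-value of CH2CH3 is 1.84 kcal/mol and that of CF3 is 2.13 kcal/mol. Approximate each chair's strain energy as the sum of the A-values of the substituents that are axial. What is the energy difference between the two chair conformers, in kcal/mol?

C1 and C3 have the same parity, so for the cis isomer the two substituents are e,e in one chair and a,a in the other.
Chair I (ethyl axial, trifluoromethyl axial): E = 3.97 kcal/mol.
Chair II (ethyl equatorial, trifluoromethyl equatorial): E = 0.00 kcal/mol.
ΔE = 3.97 − 0.00 = 3.97 kcal/mol; chair II is more stable.

3.97 kcal/mol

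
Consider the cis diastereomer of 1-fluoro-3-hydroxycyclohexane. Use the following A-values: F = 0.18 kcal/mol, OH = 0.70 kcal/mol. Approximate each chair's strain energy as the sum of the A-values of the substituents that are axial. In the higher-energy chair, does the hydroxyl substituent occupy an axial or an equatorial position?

C1 and C3 have the same parity, so for the cis isomer the two substituents are e,e in one chair and a,a in the other.
Chair I (fluoro axial, hydroxyl axial): E = 0.88 kcal/mol.
Chair II (fluoro equatorial, hydroxyl equatorial): E = 0.00 kcal/mol.
Chair I is the less stable (higher-energy) conformer, and in that chair the hydroxyl group is axial.

axial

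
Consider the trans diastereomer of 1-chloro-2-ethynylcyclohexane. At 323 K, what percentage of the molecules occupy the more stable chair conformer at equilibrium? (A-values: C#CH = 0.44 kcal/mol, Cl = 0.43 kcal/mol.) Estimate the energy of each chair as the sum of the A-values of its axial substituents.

79.5%

C1 and C2 have opposite parity, so for the trans isomer the two substituents are e,e in one chair and a,a in the other.
Chair I (ethynyl axial, chloro axial): E = 0.87 kcal/mol; chair II (ethynyl equatorial, chloro equatorial): E = 0.00 kcal/mol.
ΔG = 0.87 kcal/mol between the two chairs.
K = exp(ΔG/RT) with R = 1.987×10⁻³ kcal mol⁻¹ K⁻¹ and T = 323 K gives K ≈ 3.88.
Fraction in the lower-energy chair = K/(K+1) = 79.5%.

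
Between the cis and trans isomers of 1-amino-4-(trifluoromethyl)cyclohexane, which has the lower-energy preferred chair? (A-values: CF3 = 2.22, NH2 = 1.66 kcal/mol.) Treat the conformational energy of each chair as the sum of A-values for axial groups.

At 1,4 positions (parity opposite): cis → (a,e or e,a); trans → (e,e or a,a).
Best chair for cis: E = 1.66 kcal/mol; best chair for trans: E = 0.00 kcal/mol.
The trans isomer is lower by 1.66 kcal/mol.

trans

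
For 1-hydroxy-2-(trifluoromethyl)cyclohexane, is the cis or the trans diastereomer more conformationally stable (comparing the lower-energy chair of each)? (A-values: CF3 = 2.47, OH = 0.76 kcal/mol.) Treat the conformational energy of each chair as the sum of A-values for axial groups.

trans

At 1,2 positions (parity opposite): cis → (a,e or e,a); trans → (e,e or a,a).
Best chair for cis: E = 0.76 kcal/mol; best chair for trans: E = 0.00 kcal/mol.
The trans isomer is lower by 0.76 kcal/mol.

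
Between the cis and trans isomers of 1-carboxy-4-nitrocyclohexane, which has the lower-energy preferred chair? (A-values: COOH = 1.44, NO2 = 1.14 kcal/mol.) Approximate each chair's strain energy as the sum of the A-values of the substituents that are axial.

trans

At 1,4 positions (parity opposite): cis → (a,e or e,a); trans → (e,e or a,a).
Best chair for cis: E = 1.14 kcal/mol; best chair for trans: E = 0.00 kcal/mol.
The trans isomer is lower by 1.14 kcal/mol.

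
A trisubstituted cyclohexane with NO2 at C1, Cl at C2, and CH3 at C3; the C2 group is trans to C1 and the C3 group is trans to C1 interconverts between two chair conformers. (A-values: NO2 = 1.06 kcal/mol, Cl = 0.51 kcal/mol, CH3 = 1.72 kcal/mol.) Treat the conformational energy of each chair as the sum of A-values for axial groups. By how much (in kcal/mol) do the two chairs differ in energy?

0.15 kcal/mol

Chair I (nitro axial, chloro axial, methyl equatorial): E = 1.57 kcal/mol.
Chair II (nitro equatorial, chloro equatorial, methyl axial): E = 1.72 kcal/mol.
ΔE = 1.72 − 1.57 = 0.15 kcal/mol; chair I is more stable.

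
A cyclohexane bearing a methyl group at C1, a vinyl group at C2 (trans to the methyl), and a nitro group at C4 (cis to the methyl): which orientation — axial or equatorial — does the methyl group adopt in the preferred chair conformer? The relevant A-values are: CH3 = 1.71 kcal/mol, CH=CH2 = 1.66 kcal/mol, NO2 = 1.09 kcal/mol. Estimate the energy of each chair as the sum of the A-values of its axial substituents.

equatorial

Chair I (methyl axial, vinyl axial, nitro equatorial): E = 3.37 kcal/mol.
Chair II (methyl equatorial, vinyl equatorial, nitro axial): E = 1.09 kcal/mol.
Chair II is the more stable (lower-energy) conformer, and in that chair the methyl group is equatorial.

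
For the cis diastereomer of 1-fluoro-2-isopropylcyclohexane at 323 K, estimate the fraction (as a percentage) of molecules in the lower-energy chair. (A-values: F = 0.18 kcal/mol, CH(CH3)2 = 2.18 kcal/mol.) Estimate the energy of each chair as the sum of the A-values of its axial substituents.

C1 and C2 have opposite parity, so for the cis isomer the two substituents are one axial and one equatorial in each chair.
Chair I (fluoro axial, isopropyl equatorial): E = 0.18 kcal/mol; chair II (fluoro equatorial, isopropyl axial): E = 2.18 kcal/mol.
ΔG = 2.00 kcal/mol between the two chairs.
K = exp(ΔG/RT) with R = 1.987×10⁻³ kcal mol⁻¹ K⁻¹ and T = 323 K gives K ≈ 22.6.
Fraction in the lower-energy chair = K/(K+1) = 95.8%.

95.8%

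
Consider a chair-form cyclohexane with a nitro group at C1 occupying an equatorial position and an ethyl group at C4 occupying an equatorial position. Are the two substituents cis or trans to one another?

trans

C1 and C4 have opposite parity, so their axial bonds point in opposite directions.
With opposite-parity carbons, two substituents on the same face are one axial and one equatorial; opposite faces give both axial or both equatorial.
Here the groups are equatorial/equatorial → opposite face → trans.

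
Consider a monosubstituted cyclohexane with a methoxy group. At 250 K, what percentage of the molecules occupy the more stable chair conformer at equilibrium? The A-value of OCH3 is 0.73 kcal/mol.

One chair has the methoxy group axial (E = 0.73 kcal/mol) and the other has it equatorial (E = 0).
ΔG = 0.73 kcal/mol between the two chairs.
K = exp(ΔG/RT) with R = 1.987×10⁻³ kcal mol⁻¹ K⁻¹ and T = 250 K gives K ≈ 4.35.
Fraction in the lower-energy chair = K/(K+1) = 81.3%.

81.3%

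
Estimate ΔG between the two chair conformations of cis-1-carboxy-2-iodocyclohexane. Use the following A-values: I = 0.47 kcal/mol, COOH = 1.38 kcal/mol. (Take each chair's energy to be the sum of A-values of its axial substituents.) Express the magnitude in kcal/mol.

C1 and C2 have opposite parity, so for the cis isomer the two substituents are one axial and one equatorial in each chair.
Chair I (iodo axial, carboxyl equatorial): E = 0.47 kcal/mol.
Chair II (iodo equatorial, carboxyl axial): E = 1.38 kcal/mol.
ΔE = 1.38 − 0.47 = 0.91 kcal/mol; chair I is more stable.

0.91 kcal/mol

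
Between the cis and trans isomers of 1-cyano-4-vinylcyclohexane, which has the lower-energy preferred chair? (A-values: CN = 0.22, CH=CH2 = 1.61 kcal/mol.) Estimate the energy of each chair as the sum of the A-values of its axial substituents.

At 1,4 positions (parity opposite): cis → (a,e or e,a); trans → (e,e or a,a).
Best chair for cis: E = 0.22 kcal/mol; best chair for trans: E = 0.00 kcal/mol.
The trans isomer is lower by 0.22 kcal/mol.

trans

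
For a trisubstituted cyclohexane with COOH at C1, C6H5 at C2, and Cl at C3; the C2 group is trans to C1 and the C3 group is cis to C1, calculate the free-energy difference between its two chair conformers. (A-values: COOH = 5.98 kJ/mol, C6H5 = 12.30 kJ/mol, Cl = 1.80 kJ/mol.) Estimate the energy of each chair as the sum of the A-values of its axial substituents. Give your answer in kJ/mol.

20.08 kJ/mol

Chair I (carboxyl axial, phenyl axial, chloro axial): E = 20.08 kJ/mol.
Chair II (carboxyl equatorial, phenyl equatorial, chloro equatorial): E = 0.00 kJ/mol.
ΔE = 20.08 − 0.00 = 20.08 kJ/mol; chair II is more stable.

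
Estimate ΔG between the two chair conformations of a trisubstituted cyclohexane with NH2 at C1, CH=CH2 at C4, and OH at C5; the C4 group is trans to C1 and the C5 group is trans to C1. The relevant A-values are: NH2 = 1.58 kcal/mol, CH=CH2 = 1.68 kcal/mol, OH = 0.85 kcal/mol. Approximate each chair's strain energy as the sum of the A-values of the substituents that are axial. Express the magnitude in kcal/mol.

Chair I (amino axial, vinyl axial, hydroxyl equatorial): E = 3.26 kcal/mol.
Chair II (amino equatorial, vinyl equatorial, hydroxyl axial): E = 0.85 kcal/mol.
ΔE = 3.26 − 0.85 = 2.41 kcal/mol; chair II is more stable.

2.41 kcal/mol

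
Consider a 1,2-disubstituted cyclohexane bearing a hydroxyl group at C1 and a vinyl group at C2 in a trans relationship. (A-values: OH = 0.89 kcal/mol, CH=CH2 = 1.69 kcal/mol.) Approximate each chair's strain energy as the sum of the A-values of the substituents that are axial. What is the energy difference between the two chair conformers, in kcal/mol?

C1 and C2 have opposite parity, so for the trans isomer the two substituents are e,e in one chair and a,a in the other.
Chair I (hydroxyl axial, vinyl axial): E = 2.58 kcal/mol.
Chair II (hydroxyl equatorial, vinyl equatorial): E = 0.00 kcal/mol.
ΔE = 2.58 − 0.00 = 2.58 kcal/mol; chair II is more stable.

2.58 kcal/mol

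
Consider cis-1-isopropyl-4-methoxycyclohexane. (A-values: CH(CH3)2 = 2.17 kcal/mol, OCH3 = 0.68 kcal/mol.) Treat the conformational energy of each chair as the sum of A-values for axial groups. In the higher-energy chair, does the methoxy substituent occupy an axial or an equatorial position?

C1 and C4 have opposite parity, so for the cis isomer the two substituents are one axial and one equatorial in each chair.
Chair I (isopropyl axial, methoxy equatorial): E = 2.17 kcal/mol.
Chair II (isopropyl equatorial, methoxy axial): E = 0.68 kcal/mol.
Chair I is the less stable (higher-energy) conformer, and in that chair the methoxy group is equatorial.

equatorial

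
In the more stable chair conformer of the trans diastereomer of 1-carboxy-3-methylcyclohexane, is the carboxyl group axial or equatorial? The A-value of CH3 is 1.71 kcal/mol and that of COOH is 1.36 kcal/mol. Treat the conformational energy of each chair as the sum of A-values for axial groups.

C1 and C3 have the same parity, so for the trans isomer the two substituents are one axial and one equatorial in each chair.
Chair I (methyl axial, carboxyl equatorial): E = 1.71 kcal/mol.
Chair II (methyl equatorial, carboxyl axial): E = 1.36 kcal/mol.
Chair II is the more stable (lower-energy) conformer, and in that chair the carboxyl group is axial.

axial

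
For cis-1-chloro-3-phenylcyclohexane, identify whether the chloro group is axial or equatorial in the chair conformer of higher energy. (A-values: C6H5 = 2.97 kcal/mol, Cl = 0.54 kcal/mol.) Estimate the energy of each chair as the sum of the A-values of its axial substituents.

C1 and C3 have the same parity, so for the cis isomer the two substituents are e,e in one chair and a,a in the other.
Chair I (phenyl axial, chloro axial): E = 3.51 kcal/mol.
Chair II (phenyl equatorial, chloro equatorial): E = 0.00 kcal/mol.
Chair I is the less stable (higher-energy) conformer, and in that chair the chloro group is axial.

axial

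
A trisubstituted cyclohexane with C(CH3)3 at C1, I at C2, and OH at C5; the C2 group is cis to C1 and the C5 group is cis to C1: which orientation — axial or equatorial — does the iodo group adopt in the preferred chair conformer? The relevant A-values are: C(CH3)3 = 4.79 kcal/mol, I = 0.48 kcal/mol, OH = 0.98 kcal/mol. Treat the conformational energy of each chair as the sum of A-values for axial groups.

axial

Chair I (tert-butyl axial, iodo equatorial, hydroxyl axial): E = 5.77 kcal/mol.
Chair II (tert-butyl equatorial, iodo axial, hydroxyl equatorial): E = 0.48 kcal/mol.
Chair II is the more stable (lower-energy) conformer, and in that chair the iodo group is axial.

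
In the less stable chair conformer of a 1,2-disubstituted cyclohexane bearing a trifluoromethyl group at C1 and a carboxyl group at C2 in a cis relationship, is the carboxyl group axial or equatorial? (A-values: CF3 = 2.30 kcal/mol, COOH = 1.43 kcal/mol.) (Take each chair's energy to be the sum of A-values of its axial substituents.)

equatorial

C1 and C2 have opposite parity, so for the cis isomer the two substituents are one axial and one equatorial in each chair.
Chair I (trifluoromethyl axial, carboxyl equatorial): E = 2.30 kcal/mol.
Chair II (trifluoromethyl equatorial, carboxyl axial): E = 1.43 kcal/mol.
Chair I is the less stable (higher-energy) conformer, and in that chair the carboxyl group is equatorial.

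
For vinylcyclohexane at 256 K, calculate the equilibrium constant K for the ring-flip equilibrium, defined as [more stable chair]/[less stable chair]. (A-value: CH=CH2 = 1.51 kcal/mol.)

One chair has the vinyl group axial (E = 1.51 kcal/mol) and the other has it equatorial (E = 0).
ΔG = 1.51 kcal/mol between the two chairs.
K = exp(ΔG/RT) with R = 1.987×10⁻³ kcal mol⁻¹ K⁻¹ and T = 256 K gives K ≈ 19.5.

K ≈ 19.5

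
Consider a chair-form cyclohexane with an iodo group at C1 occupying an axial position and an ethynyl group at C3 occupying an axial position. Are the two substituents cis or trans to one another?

cis

C1 and C3 have the same parity, so their axial bonds point in the same direction.
With same-parity carbons, two substituents on the same face are both axial or both equatorial; opposite faces give one of each.
Here the groups are axial/axial → same face → cis.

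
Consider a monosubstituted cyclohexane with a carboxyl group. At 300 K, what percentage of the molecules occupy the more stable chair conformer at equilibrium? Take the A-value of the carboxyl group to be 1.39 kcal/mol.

One chair has the carboxyl group axial (E = 1.39 kcal/mol) and the other has it equatorial (E = 0).
ΔG = 1.39 kcal/mol between the two chairs.
K = exp(ΔG/RT) with R = 1.987×10⁻³ kcal mol⁻¹ K⁻¹ and T = 300 K gives K ≈ 10.3.
Fraction in the lower-energy chair = K/(K+1) = 91.1%.

91.1%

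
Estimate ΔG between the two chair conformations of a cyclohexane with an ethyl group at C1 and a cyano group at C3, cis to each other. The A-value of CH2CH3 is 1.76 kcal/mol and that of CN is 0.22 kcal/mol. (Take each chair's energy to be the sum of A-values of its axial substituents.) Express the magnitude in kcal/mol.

C1 and C3 have the same parity, so for the cis isomer the two substituents are e,e in one chair and a,a in the other.
Chair I (ethyl axial, cyano axial): E = 1.98 kcal/mol.
Chair II (ethyl equatorial, cyano equatorial): E = 0.00 kcal/mol.
ΔE = 1.98 − 0.00 = 1.98 kcal/mol; chair II is more stable.

1.98 kcal/mol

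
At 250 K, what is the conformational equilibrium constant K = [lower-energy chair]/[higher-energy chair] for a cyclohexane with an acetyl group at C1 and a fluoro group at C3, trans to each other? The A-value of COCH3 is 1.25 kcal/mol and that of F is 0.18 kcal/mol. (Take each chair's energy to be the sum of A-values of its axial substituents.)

K ≈ 8.62

C1 and C3 have the same parity, so for the trans isomer the two substituents are one axial and one equatorial in each chair.
Chair I (acetyl axial, fluoro equatorial): E = 1.25 kcal/mol; chair II (acetyl equatorial, fluoro axial): E = 0.18 kcal/mol.
ΔG = 1.07 kcal/mol between the two chairs.
K = exp(ΔG/RT) with R = 1.987×10⁻³ kcal mol⁻¹ K⁻¹ and T = 250 K gives K ≈ 8.62.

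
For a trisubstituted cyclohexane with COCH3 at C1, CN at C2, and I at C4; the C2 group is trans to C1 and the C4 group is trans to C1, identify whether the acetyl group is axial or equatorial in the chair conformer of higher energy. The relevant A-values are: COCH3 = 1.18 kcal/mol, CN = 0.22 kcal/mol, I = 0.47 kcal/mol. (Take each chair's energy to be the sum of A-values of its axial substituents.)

Chair I (acetyl axial, cyano axial, iodo axial): E = 1.87 kcal/mol.
Chair II (acetyl equatorial, cyano equatorial, iodo equatorial): E = 0.00 kcal/mol.
Chair I is the less stable (higher-energy) conformer, and in that chair the acetyl group is axial.

axial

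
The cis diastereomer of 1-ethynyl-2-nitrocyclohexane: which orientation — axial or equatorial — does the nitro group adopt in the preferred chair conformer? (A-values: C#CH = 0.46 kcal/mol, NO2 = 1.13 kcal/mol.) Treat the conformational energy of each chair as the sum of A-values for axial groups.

equatorial

C1 and C2 have opposite parity, so for the cis isomer the two substituents are one axial and one equatorial in each chair.
Chair I (ethynyl axial, nitro equatorial): E = 0.46 kcal/mol.
Chair II (ethynyl equatorial, nitro axial): E = 1.13 kcal/mol.
Chair I is the more stable (lower-energy) conformer, and in that chair the nitro group is equatorial.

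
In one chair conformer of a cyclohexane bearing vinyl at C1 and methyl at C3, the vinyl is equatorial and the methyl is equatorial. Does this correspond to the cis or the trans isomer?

cis

C1 and C3 have the same parity, so their axial bonds point in the same direction.
With same-parity carbons, two substituents on the same face are both axial or both equatorial; opposite faces give one of each.
Here the groups are equatorial/equatorial → same face → cis.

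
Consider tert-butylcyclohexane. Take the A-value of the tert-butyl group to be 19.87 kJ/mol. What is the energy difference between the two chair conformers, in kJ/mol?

A monosubstituted cyclohexane has one chair with the tert-butyl group axial (E = A = 19.87 kJ/mol) and one with it equatorial (E = 0).
ΔE = 19.87 − 0 = 19.87 kJ/mol.

19.87 kJ/mol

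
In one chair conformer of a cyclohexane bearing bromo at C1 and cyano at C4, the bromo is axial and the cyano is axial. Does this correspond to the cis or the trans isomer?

trans

C1 and C4 have opposite parity, so their axial bonds point in opposite directions.
With opposite-parity carbons, two substituents on the same face are one axial and one equatorial; opposite faces give both axial or both equatorial.
Here the groups are axial/axial → opposite face → trans.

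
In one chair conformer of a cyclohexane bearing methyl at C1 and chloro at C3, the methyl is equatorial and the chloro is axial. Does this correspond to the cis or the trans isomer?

trans

C1 and C3 have the same parity, so their axial bonds point in the same direction.
With same-parity carbons, two substituents on the same face are both axial or both equatorial; opposite faces give one of each.
Here the groups are equatorial/axial → opposite face → trans.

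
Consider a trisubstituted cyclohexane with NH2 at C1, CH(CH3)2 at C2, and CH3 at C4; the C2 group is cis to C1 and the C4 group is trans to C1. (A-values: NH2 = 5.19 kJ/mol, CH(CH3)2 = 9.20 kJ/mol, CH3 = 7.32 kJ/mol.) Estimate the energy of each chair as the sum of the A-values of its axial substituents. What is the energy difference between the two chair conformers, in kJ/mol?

Chair I (amino axial, isopropyl equatorial, methyl axial): E = 12.51 kJ/mol.
Chair II (amino equatorial, isopropyl axial, methyl equatorial): E = 9.20 kJ/mol.
ΔE = 12.51 − 9.20 = 3.31 kJ/mol; chair II is more stable.

3.31 kJ/mol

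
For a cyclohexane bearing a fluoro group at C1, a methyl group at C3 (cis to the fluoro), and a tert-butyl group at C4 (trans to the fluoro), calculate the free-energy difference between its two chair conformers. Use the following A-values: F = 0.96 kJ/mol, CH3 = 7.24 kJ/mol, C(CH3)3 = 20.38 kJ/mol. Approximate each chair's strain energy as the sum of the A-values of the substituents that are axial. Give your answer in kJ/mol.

28.58 kJ/mol

Chair I (fluoro axial, methyl axial, tert-butyl axial): E = 28.58 kJ/mol.
Chair II (fluoro equatorial, methyl equatorial, tert-butyl equatorial): E = 0.00 kJ/mol.
ΔE = 28.58 − 0.00 = 28.58 kJ/mol; chair II is more stable.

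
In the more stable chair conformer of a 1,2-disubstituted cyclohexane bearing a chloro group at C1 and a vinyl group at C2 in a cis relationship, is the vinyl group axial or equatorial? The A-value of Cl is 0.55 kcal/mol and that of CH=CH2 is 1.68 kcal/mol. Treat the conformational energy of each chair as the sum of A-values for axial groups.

C1 and C2 have opposite parity, so for the cis isomer the two substituents are one axial and one equatorial in each chair.
Chair I (chloro axial, vinyl equatorial): E = 0.55 kcal/mol.
Chair II (chloro equatorial, vinyl axial): E = 1.68 kcal/mol.
Chair I is the more stable (lower-energy) conformer, and in that chair the vinyl group is equatorial.

equatorial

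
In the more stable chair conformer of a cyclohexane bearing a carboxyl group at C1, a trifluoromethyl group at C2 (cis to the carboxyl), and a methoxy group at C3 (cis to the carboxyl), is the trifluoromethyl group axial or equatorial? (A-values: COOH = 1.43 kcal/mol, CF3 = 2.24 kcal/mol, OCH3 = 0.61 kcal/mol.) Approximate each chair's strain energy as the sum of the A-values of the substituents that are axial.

Chair I (carboxyl axial, trifluoromethyl equatorial, methoxy axial): E = 2.04 kcal/mol.
Chair II (carboxyl equatorial, trifluoromethyl axial, methoxy equatorial): E = 2.24 kcal/mol.
Chair I is the more stable (lower-energy) conformer, and in that chair the trifluoromethyl group is equatorial.

equatorial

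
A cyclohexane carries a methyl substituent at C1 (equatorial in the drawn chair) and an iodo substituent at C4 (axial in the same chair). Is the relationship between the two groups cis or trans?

C1 and C4 have opposite parity, so their axial bonds point in opposite directions.
With opposite-parity carbons, two substituents on the same face are one axial and one equatorial; opposite faces give both axial or both equatorial.
Here the groups are equatorial/axial → same face → cis.

cis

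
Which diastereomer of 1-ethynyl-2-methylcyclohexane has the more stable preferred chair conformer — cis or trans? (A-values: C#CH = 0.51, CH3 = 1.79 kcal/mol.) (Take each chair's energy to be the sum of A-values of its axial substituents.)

trans

At 1,2 positions (parity opposite): cis → (a,e or e,a); trans → (e,e or a,a).
Best chair for cis: E = 0.51 kcal/mol; best chair for trans: E = 0.00 kcal/mol.
The trans isomer is lower by 0.51 kcal/mol.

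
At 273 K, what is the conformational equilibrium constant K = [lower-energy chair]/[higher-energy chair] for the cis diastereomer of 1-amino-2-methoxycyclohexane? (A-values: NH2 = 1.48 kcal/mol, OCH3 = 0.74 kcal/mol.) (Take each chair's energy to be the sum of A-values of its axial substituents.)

C1 and C2 have opposite parity, so for the cis isomer the two substituents are one axial and one equatorial in each chair.
Chair I (amino axial, methoxy equatorial): E = 1.48 kcal/mol; chair II (amino equatorial, methoxy axial): E = 0.74 kcal/mol.
ΔG = 0.74 kcal/mol between the two chairs.
K = exp(ΔG/RT) with R = 1.987×10⁻³ kcal mol⁻¹ K⁻¹ and T = 273 K gives K ≈ 3.91.

K ≈ 3.91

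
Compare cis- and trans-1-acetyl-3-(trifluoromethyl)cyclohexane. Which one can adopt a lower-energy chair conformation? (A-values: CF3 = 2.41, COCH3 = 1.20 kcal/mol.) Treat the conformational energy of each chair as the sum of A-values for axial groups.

cis

At 1,3 positions (parity same): cis → (e,e or a,a); trans → (a,e or e,a).
Best chair for cis: E = 0.00 kcal/mol; best chair for trans: E = 1.20 kcal/mol.
The cis isomer is lower by 1.20 kcal/mol.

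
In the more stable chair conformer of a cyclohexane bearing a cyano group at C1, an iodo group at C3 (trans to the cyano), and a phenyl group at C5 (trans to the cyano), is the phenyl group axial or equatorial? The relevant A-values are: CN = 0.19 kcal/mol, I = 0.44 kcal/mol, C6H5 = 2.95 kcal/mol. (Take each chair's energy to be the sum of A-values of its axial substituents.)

Chair I (cyano axial, iodo equatorial, phenyl equatorial): E = 0.19 kcal/mol.
Chair II (cyano equatorial, iodo axial, phenyl axial): E = 3.39 kcal/mol.
Chair I is the more stable (lower-energy) conformer, and in that chair the phenyl group is equatorial.

equatorial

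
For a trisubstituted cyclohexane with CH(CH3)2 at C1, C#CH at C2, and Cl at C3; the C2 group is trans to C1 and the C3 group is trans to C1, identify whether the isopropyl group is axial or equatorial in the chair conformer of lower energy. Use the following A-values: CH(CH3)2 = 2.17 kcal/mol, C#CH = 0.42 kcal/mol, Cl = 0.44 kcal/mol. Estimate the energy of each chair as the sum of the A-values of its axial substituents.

equatorial

Chair I (isopropyl axial, ethynyl axial, chloro equatorial): E = 2.59 kcal/mol.
Chair II (isopropyl equatorial, ethynyl equatorial, chloro axial): E = 0.44 kcal/mol.
Chair II is the more stable (lower-energy) conformer, and in that chair the isopropyl group is equatorial.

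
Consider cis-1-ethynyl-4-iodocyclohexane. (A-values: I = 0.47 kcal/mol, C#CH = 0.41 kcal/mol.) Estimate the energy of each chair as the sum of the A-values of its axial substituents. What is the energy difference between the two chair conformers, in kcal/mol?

C1 and C4 have opposite parity, so for the cis isomer the two substituents are one axial and one equatorial in each chair.
Chair I (iodo axial, ethynyl equatorial): E = 0.47 kcal/mol.
Chair II (iodo equatorial, ethynyl axial): E = 0.41 kcal/mol.
ΔE = 0.47 − 0.41 = 0.06 kcal/mol; chair II is more stable.

0.06 kcal/mol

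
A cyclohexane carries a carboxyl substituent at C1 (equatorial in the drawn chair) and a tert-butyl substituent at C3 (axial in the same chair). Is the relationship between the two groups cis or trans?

trans

C1 and C3 have the same parity, so their axial bonds point in the same direction.
With same-parity carbons, two substituents on the same face are both axial or both equatorial; opposite faces give one of each.
Here the groups are equatorial/axial → opposite face → trans.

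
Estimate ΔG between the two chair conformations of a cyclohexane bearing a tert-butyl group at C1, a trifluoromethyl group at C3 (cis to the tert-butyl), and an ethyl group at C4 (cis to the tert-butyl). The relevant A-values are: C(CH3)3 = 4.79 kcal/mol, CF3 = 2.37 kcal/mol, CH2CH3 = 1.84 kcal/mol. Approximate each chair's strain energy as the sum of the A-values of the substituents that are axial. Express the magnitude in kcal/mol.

5.32 kcal/mol

Chair I (tert-butyl axial, trifluoromethyl axial, ethyl equatorial): E = 7.16 kcal/mol.
Chair II (tert-butyl equatorial, trifluoromethyl equatorial, ethyl axial): E = 1.84 kcal/mol.
ΔE = 7.16 − 1.84 = 5.32 kcal/mol; chair II is more stable.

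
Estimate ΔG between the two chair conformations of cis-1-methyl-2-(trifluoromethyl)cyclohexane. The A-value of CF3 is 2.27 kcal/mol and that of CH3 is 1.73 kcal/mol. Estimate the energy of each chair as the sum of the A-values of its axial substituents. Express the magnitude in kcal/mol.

C1 and C2 have opposite parity, so for the cis isomer the two substituents are one axial and one equatorial in each chair.
Chair I (trifluoromethyl axial, methyl equatorial): E = 2.27 kcal/mol.
Chair II (trifluoromethyl equatorial, methyl axial): E = 1.73 kcal/mol.
ΔE = 2.27 − 1.73 = 0.54 kcal/mol; chair II is more stable.

0.54 kcal/mol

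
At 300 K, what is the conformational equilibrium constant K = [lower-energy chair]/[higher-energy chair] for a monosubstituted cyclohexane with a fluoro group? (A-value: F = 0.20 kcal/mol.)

K ≈ 1.40

One chair has the fluoro group axial (E = 0.20 kcal/mol) and the other has it equatorial (E = 0).
ΔG = 0.20 kcal/mol between the two chairs.
K = exp(ΔG/RT) with R = 1.987×10⁻³ kcal mol⁻¹ K⁻¹ and T = 300 K gives K ≈ 1.4.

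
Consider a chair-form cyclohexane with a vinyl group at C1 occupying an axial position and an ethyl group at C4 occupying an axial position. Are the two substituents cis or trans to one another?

trans

C1 and C4 have opposite parity, so their axial bonds point in opposite directions.
With opposite-parity carbons, two substituents on the same face are one axial and one equatorial; opposite faces give both axial or both equatorial.
Here the groups are axial/axial → opposite face → trans.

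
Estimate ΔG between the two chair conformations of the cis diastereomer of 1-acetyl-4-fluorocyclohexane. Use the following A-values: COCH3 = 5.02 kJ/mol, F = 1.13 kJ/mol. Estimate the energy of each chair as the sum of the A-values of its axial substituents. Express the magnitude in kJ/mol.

3.89 kJ/mol

C1 and C4 have opposite parity, so for the cis isomer the two substituents are one axial and one equatorial in each chair.
Chair I (acetyl axial, fluoro equatorial): E = 5.02 kJ/mol.
Chair II (acetyl equatorial, fluoro axial): E = 1.13 kJ/mol.
ΔE = 5.02 − 1.13 = 3.89 kJ/mol; chair II is more stable.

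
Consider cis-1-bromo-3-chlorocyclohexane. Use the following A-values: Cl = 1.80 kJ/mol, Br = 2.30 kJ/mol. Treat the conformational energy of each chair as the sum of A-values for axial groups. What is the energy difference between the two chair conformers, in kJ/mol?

4.10 kJ/mol

C1 and C3 have the same parity, so for the cis isomer the two substituents are e,e in one chair and a,a in the other.
Chair I (chloro axial, bromo axial): E = 4.10 kJ/mol.
Chair II (chloro equatorial, bromo equatorial): E = 0.00 kJ/mol.
ΔE = 4.10 − 0.00 = 4.10 kJ/mol; chair II is more stable.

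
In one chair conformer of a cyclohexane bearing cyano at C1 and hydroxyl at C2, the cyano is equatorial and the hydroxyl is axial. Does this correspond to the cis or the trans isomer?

cis

C1 and C2 have opposite parity, so their axial bonds point in opposite directions.
With opposite-parity carbons, two substituents on the same face are one axial and one equatorial; opposite faces give both axial or both equatorial.
Here the groups are equatorial/axial → same face → cis.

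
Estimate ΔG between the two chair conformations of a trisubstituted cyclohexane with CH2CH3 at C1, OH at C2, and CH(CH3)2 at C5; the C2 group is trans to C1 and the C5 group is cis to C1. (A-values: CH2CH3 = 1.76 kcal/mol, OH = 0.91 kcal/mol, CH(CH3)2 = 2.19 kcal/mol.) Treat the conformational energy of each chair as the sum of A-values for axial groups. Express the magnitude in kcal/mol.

Chair I (ethyl axial, hydroxyl axial, isopropyl axial): E = 4.86 kcal/mol.
Chair II (ethyl equatorial, hydroxyl equatorial, isopropyl equatorial): E = 0.00 kcal/mol.
ΔE = 4.86 − 0.00 = 4.86 kcal/mol; chair II is more stable.

4.86 kcal/mol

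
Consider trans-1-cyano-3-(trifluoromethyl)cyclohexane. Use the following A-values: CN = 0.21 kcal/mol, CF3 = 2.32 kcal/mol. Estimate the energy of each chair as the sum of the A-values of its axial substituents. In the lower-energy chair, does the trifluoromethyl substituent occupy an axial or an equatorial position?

C1 and C3 have the same parity, so for the trans isomer the two substituents are one axial and one equatorial in each chair.
Chair I (cyano axial, trifluoromethyl equatorial): E = 0.21 kcal/mol.
Chair II (cyano equatorial, trifluoromethyl axial): E = 2.32 kcal/mol.
Chair I is the more stable (lower-energy) conformer, and in that chair the trifluoromethyl group is equatorial.

equatorial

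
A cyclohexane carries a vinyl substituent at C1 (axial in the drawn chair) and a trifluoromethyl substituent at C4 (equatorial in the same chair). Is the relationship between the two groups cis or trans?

C1 and C4 have opposite parity, so their axial bonds point in opposite directions.
With opposite-parity carbons, two substituents on the same face are one axial and one equatorial; opposite faces give both axial or both equatorial.
Here the groups are axial/equatorial → same face → cis.

cis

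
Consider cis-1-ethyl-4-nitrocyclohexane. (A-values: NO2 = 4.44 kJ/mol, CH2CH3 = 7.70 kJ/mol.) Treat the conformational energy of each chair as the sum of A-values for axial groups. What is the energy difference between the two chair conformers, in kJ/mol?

3.26 kJ/mol

C1 and C4 have opposite parity, so for the cis isomer the two substituents are one axial and one equatorial in each chair.
Chair I (nitro axial, ethyl equatorial): E = 4.44 kJ/mol.
Chair II (nitro equatorial, ethyl axial): E = 7.70 kJ/mol.
ΔE = 7.70 − 4.44 = 3.26 kJ/mol; chair I is more stable.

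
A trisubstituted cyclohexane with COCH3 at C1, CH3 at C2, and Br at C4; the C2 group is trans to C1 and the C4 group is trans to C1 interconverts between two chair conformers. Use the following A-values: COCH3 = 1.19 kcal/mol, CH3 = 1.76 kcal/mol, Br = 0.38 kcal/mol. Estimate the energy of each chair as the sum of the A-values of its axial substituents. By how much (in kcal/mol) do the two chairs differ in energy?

3.33 kcal/mol

Chair I (acetyl axial, methyl axial, bromo axial): E = 3.33 kcal/mol.
Chair II (acetyl equatorial, methyl equatorial, bromo equatorial): E = 0.00 kcal/mol.
ΔE = 3.33 − 0.00 = 3.33 kcal/mol; chair II is more stable.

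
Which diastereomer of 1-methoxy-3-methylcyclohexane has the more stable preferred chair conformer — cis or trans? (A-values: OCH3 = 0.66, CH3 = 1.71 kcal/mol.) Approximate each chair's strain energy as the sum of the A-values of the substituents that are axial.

At 1,3 positions (parity same): cis → (e,e or a,a); trans → (a,e or e,a).
Best chair for cis: E = 0.00 kcal/mol; best chair for trans: E = 0.66 kcal/mol.
The cis isomer is lower by 0.66 kcal/mol.

cis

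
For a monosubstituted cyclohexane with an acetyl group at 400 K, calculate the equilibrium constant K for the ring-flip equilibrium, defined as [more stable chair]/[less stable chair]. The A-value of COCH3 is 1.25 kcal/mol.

One chair has the acetyl group axial (E = 1.25 kcal/mol) and the other has it equatorial (E = 0).
ΔG = 1.25 kcal/mol between the two chairs.
K = exp(ΔG/RT) with R = 1.987×10⁻³ kcal mol⁻¹ K⁻¹ and T = 400 K gives K ≈ 4.82.

K ≈ 4.82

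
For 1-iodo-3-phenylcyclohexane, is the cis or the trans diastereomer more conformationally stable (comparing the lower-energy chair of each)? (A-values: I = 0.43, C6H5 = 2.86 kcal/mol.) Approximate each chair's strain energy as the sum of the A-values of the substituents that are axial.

At 1,3 positions (parity same): cis → (e,e or a,a); trans → (a,e or e,a).
Best chair for cis: E = 0.00 kcal/mol; best chair for trans: E = 0.43 kcal/mol.
The cis isomer is lower by 0.43 kcal/mol.

cis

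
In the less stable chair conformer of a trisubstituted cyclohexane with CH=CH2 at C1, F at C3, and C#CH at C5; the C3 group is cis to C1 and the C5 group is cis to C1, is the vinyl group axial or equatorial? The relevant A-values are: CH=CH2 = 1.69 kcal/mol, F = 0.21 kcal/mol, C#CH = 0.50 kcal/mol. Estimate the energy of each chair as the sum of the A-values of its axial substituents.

axial

Chair I (vinyl axial, fluoro axial, ethynyl axial): E = 2.40 kcal/mol.
Chair II (vinyl equatorial, fluoro equatorial, ethynyl equatorial): E = 0.00 kcal/mol.
Chair I is the less stable (higher-energy) conformer, and in that chair the vinyl group is axial.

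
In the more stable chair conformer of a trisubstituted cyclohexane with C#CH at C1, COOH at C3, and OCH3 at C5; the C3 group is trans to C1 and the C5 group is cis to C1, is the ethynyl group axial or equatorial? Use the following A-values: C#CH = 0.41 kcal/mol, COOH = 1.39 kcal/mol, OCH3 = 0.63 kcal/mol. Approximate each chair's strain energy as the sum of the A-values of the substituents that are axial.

axial

Chair I (ethynyl axial, carboxyl equatorial, methoxy axial): E = 1.04 kcal/mol.
Chair II (ethynyl equatorial, carboxyl axial, methoxy equatorial): E = 1.39 kcal/mol.
Chair I is the more stable (lower-energy) conformer, and in that chair the ethynyl group is axial.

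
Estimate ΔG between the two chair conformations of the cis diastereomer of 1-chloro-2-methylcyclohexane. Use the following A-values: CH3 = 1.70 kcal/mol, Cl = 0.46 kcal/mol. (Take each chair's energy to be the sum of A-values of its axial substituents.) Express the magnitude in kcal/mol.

C1 and C2 have opposite parity, so for the cis isomer the two substituents are one axial and one equatorial in each chair.
Chair I (methyl axial, chloro equatorial): E = 1.70 kcal/mol.
Chair II (methyl equatorial, chloro axial): E = 0.46 kcal/mol.
ΔE = 1.70 − 0.46 = 1.24 kcal/mol; chair II is more stable.

1.24 kcal/mol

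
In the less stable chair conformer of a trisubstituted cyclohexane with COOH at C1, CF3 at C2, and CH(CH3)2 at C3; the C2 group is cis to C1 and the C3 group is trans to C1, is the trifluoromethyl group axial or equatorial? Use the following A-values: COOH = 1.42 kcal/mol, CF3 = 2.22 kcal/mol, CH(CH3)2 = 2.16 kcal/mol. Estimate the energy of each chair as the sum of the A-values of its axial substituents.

axial

Chair I (carboxyl axial, trifluoromethyl equatorial, isopropyl equatorial): E = 1.42 kcal/mol.
Chair II (carboxyl equatorial, trifluoromethyl axial, isopropyl axial): E = 4.38 kcal/mol.
Chair II is the less stable (higher-energy) conformer, and in that chair the trifluoromethyl group is axial.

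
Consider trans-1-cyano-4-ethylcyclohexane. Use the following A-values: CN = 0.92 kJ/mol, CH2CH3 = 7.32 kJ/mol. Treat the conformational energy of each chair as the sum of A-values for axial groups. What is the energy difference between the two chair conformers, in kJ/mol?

8.24 kJ/mol

C1 and C4 have opposite parity, so for the trans isomer the two substituents are e,e in one chair and a,a in the other.
Chair I (cyano axial, ethyl axial): E = 8.24 kJ/mol.
Chair II (cyano equatorial, ethyl equatorial): E = 0.00 kJ/mol.
ΔE = 8.24 − 0.00 = 8.24 kJ/mol; chair II is more stable.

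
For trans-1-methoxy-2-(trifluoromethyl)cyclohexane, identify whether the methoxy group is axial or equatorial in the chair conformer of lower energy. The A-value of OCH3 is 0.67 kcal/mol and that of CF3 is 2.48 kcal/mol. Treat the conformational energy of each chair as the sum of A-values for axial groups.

equatorial

C1 and C2 have opposite parity, so for the trans isomer the two substituents are e,e in one chair and a,a in the other.
Chair I (methoxy axial, trifluoromethyl axial): E = 3.15 kcal/mol.
Chair II (methoxy equatorial, trifluoromethyl equatorial): E = 0.00 kcal/mol.
Chair II is the more stable (lower-energy) conformer, and in that chair the methoxy group is equatorial.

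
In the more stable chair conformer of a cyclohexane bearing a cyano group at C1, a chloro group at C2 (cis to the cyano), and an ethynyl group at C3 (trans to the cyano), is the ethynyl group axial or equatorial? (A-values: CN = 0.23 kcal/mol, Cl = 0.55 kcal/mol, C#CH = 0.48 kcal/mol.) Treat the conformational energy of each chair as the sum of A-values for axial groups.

Chair I (cyano axial, chloro equatorial, ethynyl equatorial): E = 0.23 kcal/mol.
Chair II (cyano equatorial, chloro axial, ethynyl axial): E = 1.03 kcal/mol.
Chair I is the more stable (lower-energy) conformer, and in that chair the ethynyl group is equatorial.

equatorial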